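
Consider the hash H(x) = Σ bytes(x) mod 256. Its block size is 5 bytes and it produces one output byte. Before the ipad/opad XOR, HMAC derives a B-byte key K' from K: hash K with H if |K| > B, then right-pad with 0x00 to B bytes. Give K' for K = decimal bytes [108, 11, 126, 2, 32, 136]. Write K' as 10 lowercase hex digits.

|K| = 6 > B = 5, so first hash the key.
H(K): sum = 108+11+126+2+32+136 = 415; mod 256 = 159 → 9f.
Zero-pad H(K) = 9f to 5 bytes: K' = 9f 00 00 00 00.

9f00000000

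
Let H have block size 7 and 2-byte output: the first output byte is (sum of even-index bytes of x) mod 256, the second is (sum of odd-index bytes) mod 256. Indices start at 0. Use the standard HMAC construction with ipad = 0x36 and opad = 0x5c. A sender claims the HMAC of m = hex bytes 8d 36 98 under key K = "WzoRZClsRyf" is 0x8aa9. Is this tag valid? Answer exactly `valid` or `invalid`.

valid

Key "WzoRZClsRyf" = 57 7a 6f 52 5a 43 6c 73 52 79 66 is 11 bytes > B = 7, so hash it first: H(key) = 44 fb, then zero-pad to 7 bytes: K' = 44 fb 00 00 00 00 00.
K' ⊕ ipad = 72 cd 36 36 36 36 36; K' ⊕ opad = 18 a7 5c 5c 5c 5c 5c.
Inner hash: even-index sum = 330 mod 256 = 74; odd-index sum = 606 mod 256 = 94 → 4a 5e.
Outer hash (recomputed tag): even-index sum = 394 mod 256 = 138; odd-index sum = 425 mod 256 = 169 → 8a a9.
Recomputed tag = 8aa9; claimed = 8aa9 → match.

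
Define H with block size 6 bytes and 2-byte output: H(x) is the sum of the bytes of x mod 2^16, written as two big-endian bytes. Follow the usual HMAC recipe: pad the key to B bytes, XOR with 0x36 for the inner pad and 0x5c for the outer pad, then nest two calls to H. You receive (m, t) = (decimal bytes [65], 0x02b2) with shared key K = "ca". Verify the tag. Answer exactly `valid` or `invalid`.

valid

Key "ca" = 63 61 is 2 bytes ≤ B = 6; zero-pad to 6 bytes: K' = 63 61 00 00 00 00.
K' ⊕ ipad = 55 57 36 36 36 36; K' ⊕ opad = 3f 3d 5c 5c 5c 5c.
Inner hash: sum = 85+87+54+54+54+54+65 = 453 → 01 c5.
Outer hash (recomputed tag): sum = 63+61+92+92+92+92+1+197 = 690 → 02 b2.
Recomputed tag = 02b2; claimed = 02b2 → match.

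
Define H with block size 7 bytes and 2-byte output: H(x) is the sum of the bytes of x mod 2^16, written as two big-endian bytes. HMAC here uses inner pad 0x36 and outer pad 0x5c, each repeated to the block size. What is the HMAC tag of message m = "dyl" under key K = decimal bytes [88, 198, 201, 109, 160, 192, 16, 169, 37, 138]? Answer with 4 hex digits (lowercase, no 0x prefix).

031b

Key decimal bytes [88, 198, 201, 109, 160, 192, 16, 169, 37, 138] = 58 c6 c9 6d a0 c0 10 a9 25 8a is 10 bytes > B = 7, so hash it first: H(key) = 05 1c, then zero-pad to 7 bytes: K' = 05 1c 00 00 00 00 00.
K' ⊕ ipad = 33 2a 36 36 36 36 36.  K' ⊕ opad = 59 40 5c 5c 5c 5c 5c.
Inner input = (K'⊕ipad) ∥ m = 33 2a 36 36 36 36 36 ∥ 64 79 6c.
Inner hash: sum = 51+42+54+54+54+54+54+100+121+108 = 692 → 02 b4.
Outer input = (K'⊕opad) ∥ inner = 59 40 5c 5c 5c 5c 5c ∥ 02 b4.
Outer hash (tag): sum = 89+64+92+92+92+92+92+2+180 = 795 → 03 1b.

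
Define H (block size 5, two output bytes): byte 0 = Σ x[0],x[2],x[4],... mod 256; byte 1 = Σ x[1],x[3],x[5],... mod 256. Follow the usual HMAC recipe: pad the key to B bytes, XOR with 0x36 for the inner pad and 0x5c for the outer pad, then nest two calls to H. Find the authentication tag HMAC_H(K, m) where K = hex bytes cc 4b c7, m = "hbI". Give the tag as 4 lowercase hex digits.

Key hex bytes cc 4b c7 is 3 bytes ≤ B = 5; zero-pad to 5 bytes: K' = cc 4b c7 00 00.
K' ⊕ ipad = fa 7d f1 36 36.  K' ⊕ opad = 90 17 9b 5c 5c.
Inner input = (K'⊕ipad) ∥ m = fa 7d f1 36 36 ∥ 68 62 49.
Inner hash: even-index sum = 643 mod 256 = 131; odd-index sum = 356 mod 256 = 100 → 83 64.
Outer input = (K'⊕opad) ∥ inner = 90 17 9b 5c 5c ∥ 83 64.
Outer hash (tag): even-index sum = 491 mod 256 = 235; odd-index sum = 246 mod 256 = 246 → eb f6.

ebf6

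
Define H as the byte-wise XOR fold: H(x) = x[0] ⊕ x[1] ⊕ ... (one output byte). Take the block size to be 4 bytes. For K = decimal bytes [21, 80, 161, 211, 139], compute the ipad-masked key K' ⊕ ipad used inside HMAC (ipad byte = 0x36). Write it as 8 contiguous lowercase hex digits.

Key decimal bytes [21, 80, 161, 211, 139] = 15 50 a1 d3 8b is 5 bytes > B = 4, so hash it first: H(key) = bc, then zero-pad to 4 bytes: K' = bc 00 00 00.
XOR each byte with 0x36: bc⊕36=8a, 00⊕36=36, 00⊕36=36, 00⊕36=36.

8a363636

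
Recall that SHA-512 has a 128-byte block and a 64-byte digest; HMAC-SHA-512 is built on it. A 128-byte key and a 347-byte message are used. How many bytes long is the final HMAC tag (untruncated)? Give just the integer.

The tag is one SHA-512 digest: 64 bytes.

64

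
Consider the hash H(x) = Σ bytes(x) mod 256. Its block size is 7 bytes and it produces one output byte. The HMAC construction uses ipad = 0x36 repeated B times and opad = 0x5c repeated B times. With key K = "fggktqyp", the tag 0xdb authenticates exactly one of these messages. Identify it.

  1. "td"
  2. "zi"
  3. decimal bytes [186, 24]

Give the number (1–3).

2

Key "fggktqyp" = 66 67 67 6b 74 71 79 70 is 8 bytes > B = 7, so hash it first: H(key) = 6d, then zero-pad to 7 bytes: K' = 6d 00 00 00 00 00 00.
K' ⊕ ipad = 5b 36 36 36 36 36 36; K' ⊕ opad = 31 5c 5c 5c 5c 5c 5c.
m1: inner = H(5b 36 36 36 36 36 36 74 64) = 77; tag = H(31 5c 5c 5c 5c 5c 5c 77) = d0
m2: inner = H(5b 36 36 36 36 36 36 7a 69) = 82; tag = H(31 5c 5c 5c 5c 5c 5c 82) = db ← matches
m3: inner = H(5b 36 36 36 36 36 36 ba 18) = 71; tag = H(31 5c 5c 5c 5c 5c 5c 71) = ca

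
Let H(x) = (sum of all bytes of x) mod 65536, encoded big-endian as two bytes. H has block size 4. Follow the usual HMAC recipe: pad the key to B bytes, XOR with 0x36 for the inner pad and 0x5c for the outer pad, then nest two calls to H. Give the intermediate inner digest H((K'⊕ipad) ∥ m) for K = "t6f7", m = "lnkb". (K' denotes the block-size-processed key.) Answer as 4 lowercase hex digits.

023a

Key "t6f7" = 74 36 66 37 is exactly B = 4 bytes: K' = 74 36 66 37.
K' ⊕ ipad = 42 00 50 01.
Inner input = 42 00 50 01 ∥ 6c 6e 6b 62.
Inner hash: sum = 66+0+80+1+108+110+107+98 = 570 → 02 3a.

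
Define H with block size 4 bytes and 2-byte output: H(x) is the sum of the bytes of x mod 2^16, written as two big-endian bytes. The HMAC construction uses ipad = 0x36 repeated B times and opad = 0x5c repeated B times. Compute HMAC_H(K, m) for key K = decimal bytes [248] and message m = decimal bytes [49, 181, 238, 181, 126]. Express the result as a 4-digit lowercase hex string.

Key decimal bytes [248] = f8 is 1 byte ≤ B = 4; zero-pad to 4 bytes: K' = f8 00 00 00.
K' ⊕ ipad = ce 36 36 36.  K' ⊕ opad = a4 5c 5c 5c.
Inner input = (K'⊕ipad) ∥ m = ce 36 36 36 ∥ 31 b5 ee b5 7e.
Inner hash: sum = 206+54+54+54+49+181+238+181+126 = 1143 → 04 77.
Outer input = (K'⊕opad) ∥ inner = a4 5c 5c 5c ∥ 04 77.
Outer hash (tag): sum = 164+92+92+92+4+119 = 563 → 02 33.

0233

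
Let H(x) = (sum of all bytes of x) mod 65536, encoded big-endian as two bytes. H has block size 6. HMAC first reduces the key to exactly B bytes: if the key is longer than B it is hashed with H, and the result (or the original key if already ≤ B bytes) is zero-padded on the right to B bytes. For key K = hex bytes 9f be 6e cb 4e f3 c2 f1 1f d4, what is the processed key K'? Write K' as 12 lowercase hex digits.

|K| = 10 > B = 6, so first hash the key.
H(K): sum = 159+190+110+203+78+243+194+241+31+212 = 1661 → 06 7d.
Zero-pad H(K) = 06 7d to 6 bytes: K' = 06 7d 00 00 00 00.

067d00000000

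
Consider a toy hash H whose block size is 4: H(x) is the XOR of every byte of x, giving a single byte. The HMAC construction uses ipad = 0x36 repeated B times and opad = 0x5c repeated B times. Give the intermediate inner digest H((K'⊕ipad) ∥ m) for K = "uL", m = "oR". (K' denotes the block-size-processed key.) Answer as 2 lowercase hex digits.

04

Key "uL" = 75 4c is 2 bytes ≤ B = 4; zero-pad to 4 bytes: K' = 75 4c 00 00.
K' ⊕ ipad = 43 7a 36 36.
Inner input = 43 7a 36 36 ∥ 6f 52.
Inner hash: XOR 43⊕7a⊕36⊕36⊕6f⊕52 = 04.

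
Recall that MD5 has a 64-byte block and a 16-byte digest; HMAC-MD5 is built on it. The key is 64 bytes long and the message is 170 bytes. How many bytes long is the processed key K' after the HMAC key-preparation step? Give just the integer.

64

Key is 64 ≤ 64 bytes, zero-padded: |K'| = 64.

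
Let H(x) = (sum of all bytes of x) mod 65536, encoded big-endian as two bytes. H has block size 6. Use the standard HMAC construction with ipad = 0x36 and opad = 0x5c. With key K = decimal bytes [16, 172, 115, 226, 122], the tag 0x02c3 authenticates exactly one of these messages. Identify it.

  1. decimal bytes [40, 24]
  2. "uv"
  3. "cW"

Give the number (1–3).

3

Key decimal bytes [16, 172, 115, 226, 122] = 10 ac 73 e2 7a is 5 bytes ≤ B = 6; zero-pad to 6 bytes: K' = 10 ac 73 e2 7a 00.
K' ⊕ ipad = 26 9a 45 d4 4c 36; K' ⊕ opad = 4c f0 2f be 26 5c.
m1: inner = H(26 9a 45 d4 4c 36 28 18) = 02 9b; tag = H(4c f0 2f be 26 5c 02 9b) = 0348
m2: inner = H(26 9a 45 d4 4c 36 75 76) = 03 46; tag = H(4c f0 2f be 26 5c 03 46) = 02f4
m3: inner = H(26 9a 45 d4 4c 36 63 57) = 03 15; tag = H(4c f0 2f be 26 5c 03 15) = 02c3 ← matches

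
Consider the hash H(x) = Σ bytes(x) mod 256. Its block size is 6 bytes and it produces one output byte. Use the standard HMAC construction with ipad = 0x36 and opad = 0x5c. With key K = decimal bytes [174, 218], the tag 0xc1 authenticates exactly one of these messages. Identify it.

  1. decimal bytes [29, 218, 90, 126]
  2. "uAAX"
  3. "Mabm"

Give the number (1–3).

3

Key decimal bytes [174, 218] = ae da is 2 bytes ≤ B = 6; zero-pad to 6 bytes: K' = ae da 00 00 00 00.
K' ⊕ ipad = 98 ec 36 36 36 36; K' ⊕ opad = f2 86 5c 5c 5c 5c.
m1: inner = H(98 ec 36 36 36 36 1d da 5a 7e) = 2b; tag = H(f2 86 5c 5c 5c 5c 2b) = 13
m2: inner = H(98 ec 36 36 36 36 75 41 41 58) = ab; tag = H(f2 86 5c 5c 5c 5c ab) = 93
m3: inner = H(98 ec 36 36 36 36 4d 61 62 6d) = d9; tag = H(f2 86 5c 5c 5c 5c d9) = c1 ← matches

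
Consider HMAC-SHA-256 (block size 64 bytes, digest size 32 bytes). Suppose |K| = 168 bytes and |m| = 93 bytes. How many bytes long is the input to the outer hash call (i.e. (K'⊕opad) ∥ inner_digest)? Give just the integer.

Key is 168 > 64 bytes, so it is hashed to 32 bytes then zero-padded to 64: |K'| = 64.
Outer input = (K'⊕opad) ∥ H(inner) → 64 + 32 = 96 bytes.

96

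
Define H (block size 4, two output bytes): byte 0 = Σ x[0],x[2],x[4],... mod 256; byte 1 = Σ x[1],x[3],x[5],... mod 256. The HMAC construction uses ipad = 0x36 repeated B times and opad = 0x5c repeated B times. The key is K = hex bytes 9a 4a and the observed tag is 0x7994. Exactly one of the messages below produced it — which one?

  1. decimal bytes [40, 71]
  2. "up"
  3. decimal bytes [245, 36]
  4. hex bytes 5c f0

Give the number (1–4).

Key hex bytes 9a 4a is 2 bytes ≤ B = 4; zero-pad to 4 bytes: K' = 9a 4a 00 00.
K' ⊕ ipad = ac 7c 36 36; K' ⊕ opad = c6 16 5c 5c.
m1: inner = H(ac 7c 36 36 28 47) = 0a f9; tag = H(c6 16 5c 5c 0a f9) = 2c6b
m2: inner = H(ac 7c 36 36 75 70) = 57 22; tag = H(c6 16 5c 5c 57 22) = 7994 ← matches
m3: inner = H(ac 7c 36 36 f5 24) = d7 d6; tag = H(c6 16 5c 5c d7 d6) = f948
m4: inner = H(ac 7c 36 36 5c f0) = 3e a2; tag = H(c6 16 5c 5c 3e a2) = 6014

2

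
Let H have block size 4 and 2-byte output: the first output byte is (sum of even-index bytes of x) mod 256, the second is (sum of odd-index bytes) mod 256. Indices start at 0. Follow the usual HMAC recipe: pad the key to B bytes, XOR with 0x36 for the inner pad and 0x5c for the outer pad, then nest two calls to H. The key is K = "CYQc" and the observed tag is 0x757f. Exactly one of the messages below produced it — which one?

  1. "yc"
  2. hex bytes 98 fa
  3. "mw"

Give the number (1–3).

3

Key "CYQc" = 43 59 51 63 is exactly B = 4 bytes: K' = 43 59 51 63.
K' ⊕ ipad = 75 6f 67 55; K' ⊕ opad = 1f 05 0d 3f.
m1: inner = H(75 6f 67 55 79 63) = 55 27; tag = H(1f 05 0d 3f 55 27) = 816b
m2: inner = H(75 6f 67 55 98 fa) = 74 be; tag = H(1f 05 0d 3f 74 be) = a002
m3: inner = H(75 6f 67 55 6d 77) = 49 3b; tag = H(1f 05 0d 3f 49 3b) = 757f ← matches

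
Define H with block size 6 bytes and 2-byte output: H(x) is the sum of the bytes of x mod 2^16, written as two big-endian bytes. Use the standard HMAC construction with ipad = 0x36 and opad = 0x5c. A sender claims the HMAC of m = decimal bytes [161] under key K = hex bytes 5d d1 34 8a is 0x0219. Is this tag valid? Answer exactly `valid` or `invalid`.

Key hex bytes 5d d1 34 8a is 4 bytes ≤ B = 6; zero-pad to 6 bytes: K' = 5d d1 34 8a 00 00.
K' ⊕ ipad = 6b e7 02 bc 36 36; K' ⊕ opad = 01 8d 68 d6 5c 5c.
Inner hash: sum = 107+231+2+188+54+54+161 = 797 → 03 1d.
Outer hash (recomputed tag): sum = 1+141+104+214+92+92+3+29 = 676 → 02 a4.
Recomputed tag = 02a4; claimed = 0219 → mismatch.

invalid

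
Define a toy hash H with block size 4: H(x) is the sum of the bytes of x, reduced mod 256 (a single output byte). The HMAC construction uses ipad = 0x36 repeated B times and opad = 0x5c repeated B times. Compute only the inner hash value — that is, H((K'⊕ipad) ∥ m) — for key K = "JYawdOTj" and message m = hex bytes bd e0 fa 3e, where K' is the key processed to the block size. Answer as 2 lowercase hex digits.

Key "JYawdOTj" = 4a 59 61 77 64 4f 54 6a is 8 bytes > B = 4, so hash it first: H(key) = ec, then zero-pad to 4 bytes: K' = ec 00 00 00.
K' ⊕ ipad = da 36 36 36.
Inner input = da 36 36 36 ∥ bd e0 fa 3e.
Inner hash: sum = 218+54+54+54+189+224+250+62 = 1105; mod 256 = 81 → 51.

51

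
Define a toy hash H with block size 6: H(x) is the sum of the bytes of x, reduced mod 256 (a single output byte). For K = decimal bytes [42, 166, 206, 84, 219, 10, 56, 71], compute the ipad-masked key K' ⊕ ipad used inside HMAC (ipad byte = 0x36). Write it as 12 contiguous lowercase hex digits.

Key decimal bytes [42, 166, 206, 84, 219, 10, 56, 71] = 2a a6 ce 54 db 0a 38 47 is 8 bytes > B = 6, so hash it first: H(key) = 56, then zero-pad to 6 bytes: K' = 56 00 00 00 00 00.
XOR each byte with 0x36: 56⊕36=60, 00⊕36=36, 00⊕36=36, 00⊕36=36, 00⊕36=36, 00⊕36=36.

603636363636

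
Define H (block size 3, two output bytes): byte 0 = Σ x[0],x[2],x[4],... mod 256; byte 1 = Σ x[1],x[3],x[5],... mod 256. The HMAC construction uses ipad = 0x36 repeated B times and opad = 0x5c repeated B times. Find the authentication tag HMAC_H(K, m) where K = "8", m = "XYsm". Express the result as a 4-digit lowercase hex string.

c166

Key "8" = 38 is 1 byte ≤ B = 3; zero-pad to 3 bytes: K' = 38 00 00.
K' ⊕ ipad = 0e 36 36.  K' ⊕ opad = 64 5c 5c.
Inner input = (K'⊕ipad) ∥ m = 0e 36 36 ∥ 58 59 73 6d.
Inner hash: even-index sum = 266 mod 256 = 10; odd-index sum = 257 mod 256 = 1 → 0a 01.
Outer input = (K'⊕opad) ∥ inner = 64 5c 5c ∥ 0a 01.
Outer hash (tag): even-index sum = 193 mod 256 = 193; odd-index sum = 102 mod 256 = 102 → c1 66.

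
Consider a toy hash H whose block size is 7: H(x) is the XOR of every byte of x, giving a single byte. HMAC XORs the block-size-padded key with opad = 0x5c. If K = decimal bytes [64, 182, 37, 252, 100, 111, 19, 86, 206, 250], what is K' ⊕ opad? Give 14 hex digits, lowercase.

095c5c5c5c5c5c

Key decimal bytes [64, 182, 37, 252, 100, 111, 19, 86, 206, 250] = 40 b6 25 fc 64 6f 13 56 ce fa is 10 bytes > B = 7, so hash it first: H(key) = 55, then zero-pad to 7 bytes: K' = 55 00 00 00 00 00 00.
XOR each byte with 0x5c: 55⊕5c=09, 00⊕5c=5c, 00⊕5c=5c, 00⊕5c=5c, 00⊕5c=5c, 00⊕5c=5c, 00⊕5c=5c.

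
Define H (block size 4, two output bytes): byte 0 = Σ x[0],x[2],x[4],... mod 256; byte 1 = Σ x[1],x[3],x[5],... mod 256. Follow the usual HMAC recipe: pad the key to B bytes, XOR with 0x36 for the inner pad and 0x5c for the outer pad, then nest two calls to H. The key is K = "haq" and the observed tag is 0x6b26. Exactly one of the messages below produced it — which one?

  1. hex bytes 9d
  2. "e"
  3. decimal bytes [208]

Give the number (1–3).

Key "haq" = 68 61 71 is 3 bytes ≤ B = 4; zero-pad to 4 bytes: K' = 68 61 71 00.
K' ⊕ ipad = 5e 57 47 36; K' ⊕ opad = 34 3d 2d 5c.
m1: inner = H(5e 57 47 36 9d) = 42 8d; tag = H(34 3d 2d 5c 42 8d) = a326
m2: inner = H(5e 57 47 36 65) = 0a 8d; tag = H(34 3d 2d 5c 0a 8d) = 6b26 ← matches
m3: inner = H(5e 57 47 36 d0) = 75 8d; tag = H(34 3d 2d 5c 75 8d) = d626

2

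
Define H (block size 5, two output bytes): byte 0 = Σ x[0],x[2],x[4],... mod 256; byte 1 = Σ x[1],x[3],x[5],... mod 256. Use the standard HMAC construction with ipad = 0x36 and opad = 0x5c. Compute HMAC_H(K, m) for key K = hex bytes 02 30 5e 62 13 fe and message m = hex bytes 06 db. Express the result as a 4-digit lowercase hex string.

Key hex bytes 02 30 5e 62 13 fe is 6 bytes > B = 5, so hash it first: H(key) = 73 90, then zero-pad to 5 bytes: K' = 73 90 00 00 00.
K' ⊕ ipad = 45 a6 36 36 36.  K' ⊕ opad = 2f cc 5c 5c 5c.
Inner input = (K'⊕ipad) ∥ m = 45 a6 36 36 36 ∥ 06 db.
Inner hash: even-index sum = 396 mod 256 = 140; odd-index sum = 226 mod 256 = 226 → 8c e2.
Outer input = (K'⊕opad) ∥ inner = 2f cc 5c 5c 5c ∥ 8c e2.
Outer hash (tag): even-index sum = 457 mod 256 = 201; odd-index sum = 436 mod 256 = 180 → c9 b4.

c9b4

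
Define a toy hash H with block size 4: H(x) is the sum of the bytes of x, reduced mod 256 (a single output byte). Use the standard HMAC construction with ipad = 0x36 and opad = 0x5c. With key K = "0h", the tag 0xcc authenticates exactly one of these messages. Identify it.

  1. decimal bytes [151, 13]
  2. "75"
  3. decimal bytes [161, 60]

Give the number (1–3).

Key "0h" = 30 68 is 2 bytes ≤ B = 4; zero-pad to 4 bytes: K' = 30 68 00 00.
K' ⊕ ipad = 06 5e 36 36; K' ⊕ opad = 6c 34 5c 5c.
m1: inner = H(06 5e 36 36 97 0d) = 74; tag = H(6c 34 5c 5c 74) = cc ← matches
m2: inner = H(06 5e 36 36 37 35) = 3c; tag = H(6c 34 5c 5c 3c) = 94
m3: inner = H(06 5e 36 36 a1 3c) = ad; tag = H(6c 34 5c 5c ad) = 05

1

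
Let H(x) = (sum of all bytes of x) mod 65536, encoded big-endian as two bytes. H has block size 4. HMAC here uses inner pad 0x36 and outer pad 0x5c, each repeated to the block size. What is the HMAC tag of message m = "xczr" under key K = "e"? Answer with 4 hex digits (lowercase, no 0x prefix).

Key "e" = 65 is 1 byte ≤ B = 4; zero-pad to 4 bytes: K' = 65 00 00 00.
K' ⊕ ipad = 53 36 36 36.  K' ⊕ opad = 39 5c 5c 5c.
Inner input = (K'⊕ipad) ∥ m = 53 36 36 36 ∥ 78 63 7a 72.
Inner hash: sum = 83+54+54+54+120+99+122+114 = 700 → 02 bc.
Outer input = (K'⊕opad) ∥ inner = 39 5c 5c 5c ∥ 02 bc.
Outer hash (tag): sum = 57+92+92+92+2+188 = 523 → 02 0b.

020b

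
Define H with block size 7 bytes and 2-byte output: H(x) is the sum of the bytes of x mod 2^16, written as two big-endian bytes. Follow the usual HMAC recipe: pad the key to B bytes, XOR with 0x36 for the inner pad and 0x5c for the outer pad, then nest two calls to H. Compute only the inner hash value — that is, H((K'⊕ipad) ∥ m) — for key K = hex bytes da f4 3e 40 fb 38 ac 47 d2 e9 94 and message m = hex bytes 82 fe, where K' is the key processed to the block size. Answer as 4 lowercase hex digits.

03b5

Key hex bytes da f4 3e 40 fb 38 ac 47 d2 e9 94 is 11 bytes > B = 7, so hash it first: H(key) = 06 c1, then zero-pad to 7 bytes: K' = 06 c1 00 00 00 00 00.
K' ⊕ ipad = 30 f7 36 36 36 36 36.
Inner input = 30 f7 36 36 36 36 36 ∥ 82 fe.
Inner hash: sum = 48+247+54+54+54+54+54+130+254 = 949 → 03 b5.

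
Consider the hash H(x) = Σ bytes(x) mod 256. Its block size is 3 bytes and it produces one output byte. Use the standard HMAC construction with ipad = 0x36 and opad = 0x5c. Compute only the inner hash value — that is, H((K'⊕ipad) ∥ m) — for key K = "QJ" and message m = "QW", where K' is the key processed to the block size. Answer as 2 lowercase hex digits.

c1

Key "QJ" = 51 4a is 2 bytes ≤ B = 3; zero-pad to 3 bytes: K' = 51 4a 00.
K' ⊕ ipad = 67 7c 36.
Inner input = 67 7c 36 ∥ 51 57.
Inner hash: sum = 103+124+54+81+87 = 449; mod 256 = 193 → c1.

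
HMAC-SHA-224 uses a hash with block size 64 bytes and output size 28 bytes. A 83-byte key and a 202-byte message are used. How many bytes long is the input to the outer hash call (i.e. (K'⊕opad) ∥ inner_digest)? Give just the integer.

Key is 83 > 64 bytes, so it is hashed to 28 bytes then zero-padded to 64: |K'| = 64.
Outer input = (K'⊕opad) ∥ H(inner) → 64 + 28 = 92 bytes.

92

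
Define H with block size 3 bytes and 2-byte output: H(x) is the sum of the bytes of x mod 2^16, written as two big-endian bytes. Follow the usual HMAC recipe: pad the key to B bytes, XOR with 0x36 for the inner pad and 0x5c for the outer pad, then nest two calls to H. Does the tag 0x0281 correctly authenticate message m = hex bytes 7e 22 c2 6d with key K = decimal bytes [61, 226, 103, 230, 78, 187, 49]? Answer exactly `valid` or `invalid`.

valid

Key decimal bytes [61, 226, 103, 230, 78, 187, 49] = 3d e2 67 e6 4e bb 31 is 7 bytes > B = 3, so hash it first: H(key) = 03 a6, then zero-pad to 3 bytes: K' = 03 a6 00.
K' ⊕ ipad = 35 90 36; K' ⊕ opad = 5f fa 5c.
Inner hash: sum = 53+144+54+126+34+194+109 = 714 → 02 ca.
Outer hash (recomputed tag): sum = 95+250+92+2+202 = 641 → 02 81.
Recomputed tag = 0281; claimed = 0281 → match.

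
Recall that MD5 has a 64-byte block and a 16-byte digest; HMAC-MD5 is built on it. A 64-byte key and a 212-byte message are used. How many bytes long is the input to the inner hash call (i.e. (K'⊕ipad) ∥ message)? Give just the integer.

Key is 64 ≤ 64 bytes, zero-padded: |K'| = 64.
Inner input = (K'⊕ipad) ∥ m → 64 + 212 = 276 bytes.

276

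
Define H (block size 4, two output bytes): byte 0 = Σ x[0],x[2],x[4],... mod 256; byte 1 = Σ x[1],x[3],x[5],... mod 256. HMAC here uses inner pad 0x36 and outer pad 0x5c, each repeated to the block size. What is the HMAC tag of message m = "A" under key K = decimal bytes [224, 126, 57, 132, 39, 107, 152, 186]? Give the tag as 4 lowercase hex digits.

Key decimal bytes [224, 126, 57, 132, 39, 107, 152, 186] = e0 7e 39 84 27 6b 98 ba is 8 bytes > B = 4, so hash it first: H(key) = d8 27, then zero-pad to 4 bytes: K' = d8 27 00 00.
K' ⊕ ipad = ee 11 36 36.  K' ⊕ opad = 84 7b 5c 5c.
Inner input = (K'⊕ipad) ∥ m = ee 11 36 36 ∥ 41.
Inner hash: even-index sum = 357 mod 256 = 101; odd-index sum = 71 mod 256 = 71 → 65 47.
Outer input = (K'⊕opad) ∥ inner = 84 7b 5c 5c ∥ 65 47.
Outer hash (tag): even-index sum = 325 mod 256 = 69; odd-index sum = 286 mod 256 = 30 → 45 1e.

451e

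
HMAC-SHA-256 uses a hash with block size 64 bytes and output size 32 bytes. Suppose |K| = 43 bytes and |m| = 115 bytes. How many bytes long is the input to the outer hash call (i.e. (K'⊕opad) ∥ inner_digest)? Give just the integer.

Key is 43 ≤ 64 bytes, zero-padded: |K'| = 64.
Outer input = (K'⊕opad) ∥ H(inner) → 64 + 32 = 96 bytes.

96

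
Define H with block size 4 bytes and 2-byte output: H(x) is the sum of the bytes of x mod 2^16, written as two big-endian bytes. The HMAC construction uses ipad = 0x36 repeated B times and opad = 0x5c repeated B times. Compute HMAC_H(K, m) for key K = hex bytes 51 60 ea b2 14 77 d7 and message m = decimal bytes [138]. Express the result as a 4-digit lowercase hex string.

Key hex bytes 51 60 ea b2 14 77 d7 is 7 bytes > B = 4, so hash it first: H(key) = 03 af, then zero-pad to 4 bytes: K' = 03 af 00 00.
K' ⊕ ipad = 35 99 36 36.  K' ⊕ opad = 5f f3 5c 5c.
Inner input = (K'⊕ipad) ∥ m = 35 99 36 36 ∥ 8a.
Inner hash: sum = 53+153+54+54+138 = 452 → 01 c4.
Outer input = (K'⊕opad) ∥ inner = 5f f3 5c 5c ∥ 01 c4.
Outer hash (tag): sum = 95+243+92+92+1+196 = 719 → 02 cf.

02cf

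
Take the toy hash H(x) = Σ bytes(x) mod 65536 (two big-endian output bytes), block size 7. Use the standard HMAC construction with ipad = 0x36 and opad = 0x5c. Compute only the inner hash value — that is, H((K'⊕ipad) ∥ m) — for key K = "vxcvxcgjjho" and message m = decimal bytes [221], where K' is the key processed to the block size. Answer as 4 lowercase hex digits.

029f

Key "vxcvxcgjjho" = 76 78 63 76 78 63 67 6a 6a 68 6f is 11 bytes > B = 7, so hash it first: H(key) = 04 b4, then zero-pad to 7 bytes: K' = 04 b4 00 00 00 00 00.
K' ⊕ ipad = 32 82 36 36 36 36 36.
Inner input = 32 82 36 36 36 36 36 ∥ dd.
Inner hash: sum = 50+130+54+54+54+54+54+221 = 671 → 02 9f.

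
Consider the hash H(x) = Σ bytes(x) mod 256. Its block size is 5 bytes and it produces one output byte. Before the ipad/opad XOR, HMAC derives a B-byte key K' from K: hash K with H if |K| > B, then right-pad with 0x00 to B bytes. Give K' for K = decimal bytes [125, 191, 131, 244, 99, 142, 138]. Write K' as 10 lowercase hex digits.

|K| = 7 > B = 5, so first hash the key.
H(K): sum = 125+191+131+244+99+142+138 = 1070; mod 256 = 46 → 2e.
Zero-pad H(K) = 2e to 5 bytes: K' = 2e 00 00 00 00.

2e00000000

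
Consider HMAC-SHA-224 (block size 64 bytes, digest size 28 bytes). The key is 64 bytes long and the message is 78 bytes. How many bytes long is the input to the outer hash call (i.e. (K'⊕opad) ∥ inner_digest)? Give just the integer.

92

Key is 64 ≤ 64 bytes, zero-padded: |K'| = 64.
Outer input = (K'⊕opad) ∥ H(inner) → 64 + 28 = 92 bytes.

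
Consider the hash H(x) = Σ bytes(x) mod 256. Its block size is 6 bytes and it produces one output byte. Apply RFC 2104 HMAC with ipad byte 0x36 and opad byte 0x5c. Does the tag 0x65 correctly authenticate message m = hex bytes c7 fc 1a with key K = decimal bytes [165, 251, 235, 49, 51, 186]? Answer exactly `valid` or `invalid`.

Key decimal bytes [165, 251, 235, 49, 51, 186] = a5 fb eb 31 33 ba is exactly B = 6 bytes: K' = a5 fb eb 31 33 ba.
K' ⊕ ipad = 93 cd dd 07 05 8c; K' ⊕ opad = f9 a7 b7 6d 6f e6.
Inner hash: sum = 147+205+221+7+5+140+199+252+26 = 1202; mod 256 = 178 → b2.
Outer hash (recomputed tag): sum = 249+167+183+109+111+230+178 = 1227; mod 256 = 203 → cb.
Recomputed tag = cb; claimed = 65 → mismatch.

invalid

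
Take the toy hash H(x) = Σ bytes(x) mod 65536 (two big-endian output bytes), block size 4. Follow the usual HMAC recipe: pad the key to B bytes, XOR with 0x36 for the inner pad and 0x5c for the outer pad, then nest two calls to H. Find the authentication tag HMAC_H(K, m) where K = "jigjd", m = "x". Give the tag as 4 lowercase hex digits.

01c1

Key "jigjd" = 6a 69 67 6a 64 is 5 bytes > B = 4, so hash it first: H(key) = 02 08, then zero-pad to 4 bytes: K' = 02 08 00 00.
K' ⊕ ipad = 34 3e 36 36.  K' ⊕ opad = 5e 54 5c 5c.
Inner input = (K'⊕ipad) ∥ m = 34 3e 36 36 ∥ 78.
Inner hash: sum = 52+62+54+54+120 = 342 → 01 56.
Outer input = (K'⊕opad) ∥ inner = 5e 54 5c 5c ∥ 01 56.
Outer hash (tag): sum = 94+84+92+92+1+86 = 449 → 01 c1.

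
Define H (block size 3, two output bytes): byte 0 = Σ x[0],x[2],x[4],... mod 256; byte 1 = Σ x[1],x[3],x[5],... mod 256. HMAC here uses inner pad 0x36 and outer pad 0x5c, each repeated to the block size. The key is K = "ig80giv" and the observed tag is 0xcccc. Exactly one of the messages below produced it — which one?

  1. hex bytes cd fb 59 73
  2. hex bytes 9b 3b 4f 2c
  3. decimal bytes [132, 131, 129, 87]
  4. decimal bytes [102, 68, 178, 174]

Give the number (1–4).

Key "ig80giv" = 69 67 38 30 67 69 76 is 7 bytes > B = 3, so hash it first: H(key) = 7e 00, then zero-pad to 3 bytes: K' = 7e 00 00.
K' ⊕ ipad = 48 36 36; K' ⊕ opad = 22 5c 5c.
m1: inner = H(48 36 36 cd fb 59 73) = ec 5c; tag = H(22 5c 5c ec 5c) = da48
m2: inner = H(48 36 36 9b 3b 4f 2c) = e5 20; tag = H(22 5c 5c e5 20) = 9e41
m3: inner = H(48 36 36 84 83 81 57) = 58 3b; tag = H(22 5c 5c 58 3b) = b9b4
m4: inner = H(48 36 36 66 44 b2 ae) = 70 4e; tag = H(22 5c 5c 70 4e) = cccc ← matches

4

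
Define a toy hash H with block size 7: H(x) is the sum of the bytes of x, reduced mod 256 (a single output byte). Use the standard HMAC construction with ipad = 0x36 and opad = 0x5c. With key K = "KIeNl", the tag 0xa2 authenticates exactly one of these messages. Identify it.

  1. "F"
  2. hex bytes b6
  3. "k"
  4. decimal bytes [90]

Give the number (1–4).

2

Key "KIeNl" = 4b 49 65 4e 6c is 5 bytes ≤ B = 7; zero-pad to 7 bytes: K' = 4b 49 65 4e 6c 00 00.
K' ⊕ ipad = 7d 7f 53 78 5a 36 36; K' ⊕ opad = 17 15 39 12 30 5c 5c.
m1: inner = H(7d 7f 53 78 5a 36 36 46) = d3; tag = H(17 15 39 12 30 5c 5c d3) = 32
m2: inner = H(7d 7f 53 78 5a 36 36 b6) = 43; tag = H(17 15 39 12 30 5c 5c 43) = a2 ← matches
m3: inner = H(7d 7f 53 78 5a 36 36 6b) = f8; tag = H(17 15 39 12 30 5c 5c f8) = 57
m4: inner = H(7d 7f 53 78 5a 36 36 5a) = e7; tag = H(17 15 39 12 30 5c 5c e7) = 46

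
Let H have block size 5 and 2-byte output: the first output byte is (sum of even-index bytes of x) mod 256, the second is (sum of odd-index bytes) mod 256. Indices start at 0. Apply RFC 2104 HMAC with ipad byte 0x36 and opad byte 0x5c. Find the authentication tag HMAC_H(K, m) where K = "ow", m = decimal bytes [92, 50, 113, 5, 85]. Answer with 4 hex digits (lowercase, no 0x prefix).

Key "ow" = 6f 77 is 2 bytes ≤ B = 5; zero-pad to 5 bytes: K' = 6f 77 00 00 00.
K' ⊕ ipad = 59 41 36 36 36.  K' ⊕ opad = 33 2b 5c 5c 5c.
Inner input = (K'⊕ipad) ∥ m = 59 41 36 36 36 ∥ 5c 32 71 05 55.
Inner hash: even-index sum = 252 mod 256 = 252; odd-index sum = 409 mod 256 = 153 → fc 99.
Outer input = (K'⊕opad) ∥ inner = 33 2b 5c 5c 5c ∥ fc 99.
Outer hash (tag): even-index sum = 388 mod 256 = 132; odd-index sum = 387 mod 256 = 131 → 84 83.

8483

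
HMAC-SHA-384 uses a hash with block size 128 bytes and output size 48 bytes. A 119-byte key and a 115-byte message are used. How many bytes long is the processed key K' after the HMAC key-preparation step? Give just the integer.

Key is 119 ≤ 128 bytes, zero-padded: |K'| = 128.

128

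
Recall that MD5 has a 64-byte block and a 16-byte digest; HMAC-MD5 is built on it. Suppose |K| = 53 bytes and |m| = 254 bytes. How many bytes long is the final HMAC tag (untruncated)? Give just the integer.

The tag is one MD5 digest: 16 bytes.

16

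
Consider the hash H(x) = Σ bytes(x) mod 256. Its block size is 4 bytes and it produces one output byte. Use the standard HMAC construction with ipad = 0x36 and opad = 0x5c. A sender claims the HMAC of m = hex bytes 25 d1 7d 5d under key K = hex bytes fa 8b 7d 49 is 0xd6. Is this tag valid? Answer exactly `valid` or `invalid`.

Key hex bytes fa 8b 7d 49 is exactly B = 4 bytes: K' = fa 8b 7d 49.
K' ⊕ ipad = cc bd 4b 7f; K' ⊕ opad = a6 d7 21 15.
Inner hash: sum = 204+189+75+127+37+209+125+93 = 1059; mod 256 = 35 → 23.
Outer hash (recomputed tag): sum = 166+215+33+21+35 = 470; mod 256 = 214 → d6.
Recomputed tag = d6; claimed = d6 → match.

valid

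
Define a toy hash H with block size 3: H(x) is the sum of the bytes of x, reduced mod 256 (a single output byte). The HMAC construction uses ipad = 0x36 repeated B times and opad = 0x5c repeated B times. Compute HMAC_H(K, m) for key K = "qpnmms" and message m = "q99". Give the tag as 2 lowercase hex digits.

Key "qpnmms" = 71 70 6e 6d 6d 73 is 6 bytes > B = 3, so hash it first: H(key) = 9c, then zero-pad to 3 bytes: K' = 9c 00 00.
K' ⊕ ipad = aa 36 36.  K' ⊕ opad = c0 5c 5c.
Inner input = (K'⊕ipad) ∥ m = aa 36 36 ∥ 71 39 39.
Inner hash: sum = 170+54+54+113+57+57 = 505; mod 256 = 249 → f9.
Outer input = (K'⊕opad) ∥ inner = c0 5c 5c ∥ f9.
Outer hash (tag): sum = 192+92+92+249 = 625; mod 256 = 113 → 71.

71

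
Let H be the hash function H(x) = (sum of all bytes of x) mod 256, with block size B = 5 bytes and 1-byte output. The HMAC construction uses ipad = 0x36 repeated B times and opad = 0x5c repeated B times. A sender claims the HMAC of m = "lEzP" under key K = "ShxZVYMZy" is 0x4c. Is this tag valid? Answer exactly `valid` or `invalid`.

invalid

Key "ShxZVYMZy" = 53 68 78 5a 56 59 4d 5a 79 is 9 bytes > B = 5, so hash it first: H(key) = 5c, then zero-pad to 5 bytes: K' = 5c 00 00 00 00.
K' ⊕ ipad = 6a 36 36 36 36; K' ⊕ opad = 00 5c 5c 5c 5c.
Inner hash: sum = 106+54+54+54+54+108+69+122+80 = 701; mod 256 = 189 → bd.
Outer hash (recomputed tag): sum = 0+92+92+92+92+189 = 557; mod 256 = 45 → 2d.
Recomputed tag = 2d; claimed = 4c → mismatch.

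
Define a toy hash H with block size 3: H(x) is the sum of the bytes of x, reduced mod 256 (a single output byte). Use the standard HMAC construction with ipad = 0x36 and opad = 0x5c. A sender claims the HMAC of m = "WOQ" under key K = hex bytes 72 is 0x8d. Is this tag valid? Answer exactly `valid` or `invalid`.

Key hex bytes 72 is 1 byte ≤ B = 3; zero-pad to 3 bytes: K' = 72 00 00.
K' ⊕ ipad = 44 36 36; K' ⊕ opad = 2e 5c 5c.
Inner hash: sum = 68+54+54+87+79+81 = 423; mod 256 = 167 → a7.
Outer hash (recomputed tag): sum = 46+92+92+167 = 397; mod 256 = 141 → 8d.
Recomputed tag = 8d; claimed = 8d → match.

valid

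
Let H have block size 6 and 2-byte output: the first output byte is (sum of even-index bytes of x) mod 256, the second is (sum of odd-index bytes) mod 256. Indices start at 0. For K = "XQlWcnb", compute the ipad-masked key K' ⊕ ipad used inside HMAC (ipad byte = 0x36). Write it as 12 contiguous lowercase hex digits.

bf2036363636

Key "XQlWcnb" = 58 51 6c 57 63 6e 62 is 7 bytes > B = 6, so hash it first: H(key) = 89 16, then zero-pad to 6 bytes: K' = 89 16 00 00 00 00.
XOR each byte with 0x36: 89⊕36=bf, 16⊕36=20, 00⊕36=36, 00⊕36=36, 00⊕36=36, 00⊕36=36.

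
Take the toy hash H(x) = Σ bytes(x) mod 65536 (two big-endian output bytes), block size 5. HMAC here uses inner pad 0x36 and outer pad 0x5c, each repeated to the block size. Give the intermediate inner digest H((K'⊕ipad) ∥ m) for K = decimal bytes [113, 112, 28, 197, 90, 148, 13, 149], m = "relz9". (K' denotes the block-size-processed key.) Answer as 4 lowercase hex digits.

0331

Key decimal bytes [113, 112, 28, 197, 90, 148, 13, 149] = 71 70 1c c5 5a 94 0d 95 is 8 bytes > B = 5, so hash it first: H(key) = 03 52, then zero-pad to 5 bytes: K' = 03 52 00 00 00.
K' ⊕ ipad = 35 64 36 36 36.
Inner input = 35 64 36 36 36 ∥ 72 65 6c 7a 39.
Inner hash: sum = 53+100+54+54+54+114+101+108+122+57 = 817 → 03 31.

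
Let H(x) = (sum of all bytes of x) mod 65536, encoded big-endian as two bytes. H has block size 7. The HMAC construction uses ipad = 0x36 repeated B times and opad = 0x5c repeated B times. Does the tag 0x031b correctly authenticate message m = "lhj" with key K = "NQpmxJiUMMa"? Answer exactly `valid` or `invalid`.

valid

Key "NQpmxJiUMMa" = 4e 51 70 6d 78 4a 69 55 4d 4d 61 is 11 bytes > B = 7, so hash it first: H(key) = 03 f7, then zero-pad to 7 bytes: K' = 03 f7 00 00 00 00 00.
K' ⊕ ipad = 35 c1 36 36 36 36 36; K' ⊕ opad = 5f ab 5c 5c 5c 5c 5c.
Inner hash: sum = 53+193+54+54+54+54+54+108+104+106 = 834 → 03 42.
Outer hash (recomputed tag): sum = 95+171+92+92+92+92+92+3+66 = 795 → 03 1b.
Recomputed tag = 031b; claimed = 031b → match.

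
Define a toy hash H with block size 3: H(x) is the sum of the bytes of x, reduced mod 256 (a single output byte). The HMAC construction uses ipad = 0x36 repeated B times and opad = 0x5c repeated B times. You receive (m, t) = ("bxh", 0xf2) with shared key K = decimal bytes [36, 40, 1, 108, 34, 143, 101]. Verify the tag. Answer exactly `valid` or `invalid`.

valid

Key decimal bytes [36, 40, 1, 108, 34, 143, 101] = 24 28 01 6c 22 8f 65 is 7 bytes > B = 3, so hash it first: H(key) = cf, then zero-pad to 3 bytes: K' = cf 00 00.
K' ⊕ ipad = f9 36 36; K' ⊕ opad = 93 5c 5c.
Inner hash: sum = 249+54+54+98+120+104 = 679; mod 256 = 167 → a7.
Outer hash (recomputed tag): sum = 147+92+92+167 = 498; mod 256 = 242 → f2.
Recomputed tag = f2; claimed = f2 → match.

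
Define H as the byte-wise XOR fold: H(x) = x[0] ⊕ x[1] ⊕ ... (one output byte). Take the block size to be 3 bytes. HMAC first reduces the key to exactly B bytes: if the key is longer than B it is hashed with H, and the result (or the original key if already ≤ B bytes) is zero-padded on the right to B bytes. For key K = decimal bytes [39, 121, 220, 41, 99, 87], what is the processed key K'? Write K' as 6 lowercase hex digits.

|K| = 6 > B = 3, so first hash the key.
H(K): XOR 27⊕79⊕dc⊕29⊕63⊕57 = 9f.
Zero-pad H(K) = 9f to 3 bytes: K' = 9f 00 00.

9f0000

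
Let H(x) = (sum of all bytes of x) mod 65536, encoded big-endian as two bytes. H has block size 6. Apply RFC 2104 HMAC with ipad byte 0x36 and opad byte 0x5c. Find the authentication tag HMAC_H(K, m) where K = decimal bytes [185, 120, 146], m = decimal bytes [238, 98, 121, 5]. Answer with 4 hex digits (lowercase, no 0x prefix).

03df

Key decimal bytes [185, 120, 146] = b9 78 92 is 3 bytes ≤ B = 6; zero-pad to 6 bytes: K' = b9 78 92 00 00 00.
K' ⊕ ipad = 8f 4e a4 36 36 36.  K' ⊕ opad = e5 24 ce 5c 5c 5c.
Inner input = (K'⊕ipad) ∥ m = 8f 4e a4 36 36 36 ∥ ee 62 79 05.
Inner hash: sum = 143+78+164+54+54+54+238+98+121+5 = 1009 → 03 f1.
Outer input = (K'⊕opad) ∥ inner = e5 24 ce 5c 5c 5c ∥ 03 f1.
Outer hash (tag): sum = 229+36+206+92+92+92+3+241 = 991 → 03 df.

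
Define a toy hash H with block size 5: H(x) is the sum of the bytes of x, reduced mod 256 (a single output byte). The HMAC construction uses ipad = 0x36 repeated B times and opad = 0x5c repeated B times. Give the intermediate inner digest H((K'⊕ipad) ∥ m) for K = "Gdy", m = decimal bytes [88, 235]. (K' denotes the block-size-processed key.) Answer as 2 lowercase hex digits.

c1

Key "Gdy" = 47 64 79 is 3 bytes ≤ B = 5; zero-pad to 5 bytes: K' = 47 64 79 00 00.
K' ⊕ ipad = 71 52 4f 36 36.
Inner input = 71 52 4f 36 36 ∥ 58 eb.
Inner hash: sum = 113+82+79+54+54+88+235 = 705; mod 256 = 193 → c1.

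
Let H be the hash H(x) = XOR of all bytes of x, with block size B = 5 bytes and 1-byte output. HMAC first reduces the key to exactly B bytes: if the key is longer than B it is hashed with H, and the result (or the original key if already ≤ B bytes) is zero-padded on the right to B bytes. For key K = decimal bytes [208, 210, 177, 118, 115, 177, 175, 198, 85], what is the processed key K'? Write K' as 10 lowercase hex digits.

|K| = 9 > B = 5, so first hash the key.
H(K): XOR d0⊕d2⊕b1⊕76⊕73⊕b1⊕af⊕c6⊕55 = 3b.
Zero-pad H(K) = 3b to 5 bytes: K' = 3b 00 00 00 00.

3b00000000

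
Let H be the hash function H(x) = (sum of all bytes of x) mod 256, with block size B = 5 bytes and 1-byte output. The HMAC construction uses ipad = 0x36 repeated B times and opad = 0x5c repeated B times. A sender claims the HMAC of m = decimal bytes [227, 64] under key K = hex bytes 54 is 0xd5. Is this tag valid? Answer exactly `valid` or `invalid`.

valid

Key hex bytes 54 is 1 byte ≤ B = 5; zero-pad to 5 bytes: K' = 54 00 00 00 00.
K' ⊕ ipad = 62 36 36 36 36; K' ⊕ opad = 08 5c 5c 5c 5c.
Inner hash: sum = 98+54+54+54+54+227+64 = 605; mod 256 = 93 → 5d.
Outer hash (recomputed tag): sum = 8+92+92+92+92+93 = 469; mod 256 = 213 → d5.
Recomputed tag = d5; claimed = d5 → match.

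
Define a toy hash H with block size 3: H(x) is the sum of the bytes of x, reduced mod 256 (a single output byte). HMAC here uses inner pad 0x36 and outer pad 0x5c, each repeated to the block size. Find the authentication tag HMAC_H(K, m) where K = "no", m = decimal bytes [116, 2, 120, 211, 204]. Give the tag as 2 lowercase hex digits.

35

Key "no" = 6e 6f is 2 bytes ≤ B = 3; zero-pad to 3 bytes: K' = 6e 6f 00.
K' ⊕ ipad = 58 59 36.  K' ⊕ opad = 32 33 5c.
Inner input = (K'⊕ipad) ∥ m = 58 59 36 ∥ 74 02 78 d3 cc.
Inner hash: sum = 88+89+54+116+2+120+211+204 = 884; mod 256 = 116 → 74.
Outer input = (K'⊕opad) ∥ inner = 32 33 5c ∥ 74.
Outer hash (tag): sum = 50+51+92+116 = 309; mod 256 = 53 → 35.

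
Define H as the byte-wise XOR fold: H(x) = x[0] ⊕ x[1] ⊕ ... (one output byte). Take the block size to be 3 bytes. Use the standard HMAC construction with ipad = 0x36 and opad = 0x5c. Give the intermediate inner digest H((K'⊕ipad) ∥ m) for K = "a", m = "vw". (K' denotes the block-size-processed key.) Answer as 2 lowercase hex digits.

56

Key "a" = 61 is 1 byte ≤ B = 3; zero-pad to 3 bytes: K' = 61 00 00.
K' ⊕ ipad = 57 36 36.
Inner input = 57 36 36 ∥ 76 77.
Inner hash: XOR 57⊕36⊕36⊕76⊕77 = 56.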